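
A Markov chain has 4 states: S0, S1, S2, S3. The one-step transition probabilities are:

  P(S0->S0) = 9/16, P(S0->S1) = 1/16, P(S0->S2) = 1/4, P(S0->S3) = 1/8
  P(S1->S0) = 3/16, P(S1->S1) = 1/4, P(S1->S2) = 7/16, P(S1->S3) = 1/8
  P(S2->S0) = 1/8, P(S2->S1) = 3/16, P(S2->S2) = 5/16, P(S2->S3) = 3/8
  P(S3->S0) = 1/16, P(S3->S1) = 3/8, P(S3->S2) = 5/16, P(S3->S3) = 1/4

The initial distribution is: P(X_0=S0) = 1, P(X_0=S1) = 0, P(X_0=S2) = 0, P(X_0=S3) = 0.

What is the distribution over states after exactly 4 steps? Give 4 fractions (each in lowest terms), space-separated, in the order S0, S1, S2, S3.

Answer: 8071/32768 13475/65536 20871/65536 1881/8192

Derivation:
Propagating the distribution step by step (d_{t+1} = d_t * P):
d_0 = (S0=1, S1=0, S2=0, S3=0)
  d_1[S0] = 1*9/16 + 0*3/16 + 0*1/8 + 0*1/16 = 9/16
  d_1[S1] = 1*1/16 + 0*1/4 + 0*3/16 + 0*3/8 = 1/16
  d_1[S2] = 1*1/4 + 0*7/16 + 0*5/16 + 0*5/16 = 1/4
  d_1[S3] = 1*1/8 + 0*1/8 + 0*3/8 + 0*1/4 = 1/8
d_1 = (S0=9/16, S1=1/16, S2=1/4, S3=1/8)
  d_2[S0] = 9/16*9/16 + 1/16*3/16 + 1/4*1/8 + 1/8*1/16 = 47/128
  d_2[S1] = 9/16*1/16 + 1/16*1/4 + 1/4*3/16 + 1/8*3/8 = 37/256
  d_2[S2] = 9/16*1/4 + 1/16*7/16 + 1/4*5/16 + 1/8*5/16 = 73/256
  d_2[S3] = 9/16*1/8 + 1/16*1/8 + 1/4*3/8 + 1/8*1/4 = 13/64
d_2 = (S0=47/128, S1=37/256, S2=73/256, S3=13/64)
  d_3[S0] = 47/128*9/16 + 37/256*3/16 + 73/256*1/8 + 13/64*1/16 = 1155/4096
  d_3[S1] = 47/128*1/16 + 37/256*1/4 + 73/256*3/16 + 13/64*3/8 = 773/4096
  d_3[S2] = 47/128*1/4 + 37/256*7/16 + 73/256*5/16 + 13/64*5/16 = 315/1024
  d_3[S3] = 47/128*1/8 + 37/256*1/8 + 73/256*3/8 + 13/64*1/4 = 227/1024
d_3 = (S0=1155/4096, S1=773/4096, S2=315/1024, S3=227/1024)
  d_4[S0] = 1155/4096*9/16 + 773/4096*3/16 + 315/1024*1/8 + 227/1024*1/16 = 8071/32768
  d_4[S1] = 1155/4096*1/16 + 773/4096*1/4 + 315/1024*3/16 + 227/1024*3/8 = 13475/65536
  d_4[S2] = 1155/4096*1/4 + 773/4096*7/16 + 315/1024*5/16 + 227/1024*5/16 = 20871/65536
  d_4[S3] = 1155/4096*1/8 + 773/4096*1/8 + 315/1024*3/8 + 227/1024*1/4 = 1881/8192
d_4 = (S0=8071/32768, S1=13475/65536, S2=20871/65536, S3=1881/8192)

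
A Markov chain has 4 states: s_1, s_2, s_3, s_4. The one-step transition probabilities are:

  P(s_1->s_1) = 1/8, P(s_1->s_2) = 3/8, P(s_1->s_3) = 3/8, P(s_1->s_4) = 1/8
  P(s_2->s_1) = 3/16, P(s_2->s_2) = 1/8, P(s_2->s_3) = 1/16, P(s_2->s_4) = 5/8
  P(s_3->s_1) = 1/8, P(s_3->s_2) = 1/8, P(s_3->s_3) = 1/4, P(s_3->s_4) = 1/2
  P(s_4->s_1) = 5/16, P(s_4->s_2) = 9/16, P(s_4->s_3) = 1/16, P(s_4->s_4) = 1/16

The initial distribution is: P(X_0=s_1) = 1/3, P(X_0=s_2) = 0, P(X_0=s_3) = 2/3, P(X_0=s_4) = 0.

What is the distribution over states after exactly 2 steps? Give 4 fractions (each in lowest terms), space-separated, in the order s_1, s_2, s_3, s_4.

Answer: 5/24 41/128 5/32 121/384

Derivation:
Propagating the distribution step by step (d_{t+1} = d_t * P):
d_0 = (s_1=1/3, s_2=0, s_3=2/3, s_4=0)
  d_1[s_1] = 1/3*1/8 + 0*3/16 + 2/3*1/8 + 0*5/16 = 1/8
  d_1[s_2] = 1/3*3/8 + 0*1/8 + 2/3*1/8 + 0*9/16 = 5/24
  d_1[s_3] = 1/3*3/8 + 0*1/16 + 2/3*1/4 + 0*1/16 = 7/24
  d_1[s_4] = 1/3*1/8 + 0*5/8 + 2/3*1/2 + 0*1/16 = 3/8
d_1 = (s_1=1/8, s_2=5/24, s_3=7/24, s_4=3/8)
  d_2[s_1] = 1/8*1/8 + 5/24*3/16 + 7/24*1/8 + 3/8*5/16 = 5/24
  d_2[s_2] = 1/8*3/8 + 5/24*1/8 + 7/24*1/8 + 3/8*9/16 = 41/128
  d_2[s_3] = 1/8*3/8 + 5/24*1/16 + 7/24*1/4 + 3/8*1/16 = 5/32
  d_2[s_4] = 1/8*1/8 + 5/24*5/8 + 7/24*1/2 + 3/8*1/16 = 121/384
d_2 = (s_1=5/24, s_2=41/128, s_3=5/32, s_4=121/384)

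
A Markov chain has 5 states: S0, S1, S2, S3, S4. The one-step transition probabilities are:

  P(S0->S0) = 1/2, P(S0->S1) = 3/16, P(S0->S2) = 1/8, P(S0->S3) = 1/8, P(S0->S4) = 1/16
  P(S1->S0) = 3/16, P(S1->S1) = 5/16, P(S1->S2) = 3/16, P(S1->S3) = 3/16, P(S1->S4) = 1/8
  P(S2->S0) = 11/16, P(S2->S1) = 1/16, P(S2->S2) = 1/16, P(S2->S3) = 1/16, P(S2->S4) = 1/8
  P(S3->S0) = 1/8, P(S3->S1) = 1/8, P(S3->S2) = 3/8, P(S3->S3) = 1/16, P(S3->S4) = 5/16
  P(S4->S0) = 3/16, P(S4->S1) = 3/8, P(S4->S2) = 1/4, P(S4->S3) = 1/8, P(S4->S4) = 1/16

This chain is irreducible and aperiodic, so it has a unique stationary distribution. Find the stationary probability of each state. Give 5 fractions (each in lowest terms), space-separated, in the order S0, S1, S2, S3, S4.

The stationary distribution satisfies pi = pi * P, i.e.:
  pi_S0 = 1/2*pi_S0 + 3/16*pi_S1 + 11/16*pi_S2 + 1/8*pi_S3 + 3/16*pi_S4
  pi_S1 = 3/16*pi_S0 + 5/16*pi_S1 + 1/16*pi_S2 + 1/8*pi_S3 + 3/8*pi_S4
  pi_S2 = 1/8*pi_S0 + 3/16*pi_S1 + 1/16*pi_S2 + 3/8*pi_S3 + 1/4*pi_S4
  pi_S3 = 1/8*pi_S0 + 3/16*pi_S1 + 1/16*pi_S2 + 1/16*pi_S3 + 1/8*pi_S4
  pi_S4 = 1/16*pi_S0 + 1/8*pi_S1 + 1/8*pi_S2 + 5/16*pi_S3 + 1/16*pi_S4
with normalization: pi_S0 + pi_S1 + pi_S2 + pi_S3 + pi_S4 = 1.

Using the first 4 balance equations plus normalization, the linear system A*pi = b is:
  [-1/2, 3/16, 11/16, 1/8, 3/16] . pi = 0
  [3/16, -11/16, 1/16, 1/8, 3/8] . pi = 0
  [1/8, 3/16, -15/16, 3/8, 1/4] . pi = 0
  [1/8, 3/16, 1/16, -15/16, 1/8] . pi = 0
  [1, 1, 1, 1, 1] . pi = 1

Solving yields:
  pi_S0 = 1799/4653
  pi_S1 = 4475/21714
  pi_S2 = 11177/65142
  pi_S3 = 3898/32571
  pi_S4 = 3779/32571

Verification (pi * P):
  1799/4653*1/2 + 4475/21714*3/16 + 11177/65142*11/16 + 3898/32571*1/8 + 3779/32571*3/16 = 1799/4653 = pi_S0  (ok)
  1799/4653*3/16 + 4475/21714*5/16 + 11177/65142*1/16 + 3898/32571*1/8 + 3779/32571*3/8 = 4475/21714 = pi_S1  (ok)
  1799/4653*1/8 + 4475/21714*3/16 + 11177/65142*1/16 + 3898/32571*3/8 + 3779/32571*1/4 = 11177/65142 = pi_S2  (ok)
  1799/4653*1/8 + 4475/21714*3/16 + 11177/65142*1/16 + 3898/32571*1/16 + 3779/32571*1/8 = 3898/32571 = pi_S3  (ok)
  1799/4653*1/16 + 4475/21714*1/8 + 11177/65142*1/8 + 3898/32571*5/16 + 3779/32571*1/16 = 3779/32571 = pi_S4  (ok)

Answer: 1799/4653 4475/21714 11177/65142 3898/32571 3779/32571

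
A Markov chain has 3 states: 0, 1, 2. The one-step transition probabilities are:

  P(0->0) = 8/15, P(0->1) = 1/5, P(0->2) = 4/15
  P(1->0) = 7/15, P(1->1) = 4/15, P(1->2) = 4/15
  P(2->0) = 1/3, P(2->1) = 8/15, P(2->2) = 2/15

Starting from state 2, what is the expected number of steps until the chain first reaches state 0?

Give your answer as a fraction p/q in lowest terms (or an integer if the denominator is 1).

Let h_i = expected steps to first reach 0 from state i.
Boundary: h_0 = 0.
First-step equations for the other states:
  h_1 = 1 + 7/15*h_0 + 4/15*h_1 + 4/15*h_2
  h_2 = 1 + 1/3*h_0 + 8/15*h_1 + 2/15*h_2

Substituting h_0 = 0 and rearranging gives the linear system (I - Q) h = 1:
  [11/15, -4/15] . (h_1, h_2) = 1
  [-8/15, 13/15] . (h_1, h_2) = 1

Solving yields:
  h_1 = 85/37
  h_2 = 95/37

Starting state is 2, so the expected hitting time is h_2 = 95/37.

Answer: 95/37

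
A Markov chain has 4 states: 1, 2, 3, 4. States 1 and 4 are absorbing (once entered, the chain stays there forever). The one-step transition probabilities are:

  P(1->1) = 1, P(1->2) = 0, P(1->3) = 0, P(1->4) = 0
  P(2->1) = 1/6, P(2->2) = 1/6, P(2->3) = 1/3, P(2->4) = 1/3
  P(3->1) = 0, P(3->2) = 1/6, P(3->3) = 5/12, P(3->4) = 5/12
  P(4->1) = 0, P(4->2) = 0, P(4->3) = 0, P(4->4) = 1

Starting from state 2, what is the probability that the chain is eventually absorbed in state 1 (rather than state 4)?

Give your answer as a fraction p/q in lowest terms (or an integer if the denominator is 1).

Answer: 7/31

Derivation:
Let a_i = P(absorbed in 1 | start in state i).
Boundary conditions: a_1 = 1, a_4 = 0.
For each transient state i, a_i = sum_j P(i->j) * a_j:
  a_2 = 1/6*a_1 + 1/6*a_2 + 1/3*a_3 + 1/3*a_4
  a_3 = 0*a_1 + 1/6*a_2 + 5/12*a_3 + 5/12*a_4

Substituting a_1 = 1 and a_4 = 0, rearrange to (I - Q) a = r where r[i] = P(i -> 1):
  [5/6, -1/3] . (a_2, a_3) = 1/6
  [-1/6, 7/12] . (a_2, a_3) = 0

Solving yields:
  a_2 = 7/31
  a_3 = 2/31

Starting state is 2, so the absorption probability is a_2 = 7/31.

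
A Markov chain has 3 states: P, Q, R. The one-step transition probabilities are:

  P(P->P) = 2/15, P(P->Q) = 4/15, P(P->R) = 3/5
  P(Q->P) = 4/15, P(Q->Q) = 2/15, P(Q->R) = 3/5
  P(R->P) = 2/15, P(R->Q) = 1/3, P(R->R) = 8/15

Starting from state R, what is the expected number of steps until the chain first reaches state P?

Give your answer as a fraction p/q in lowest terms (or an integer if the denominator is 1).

Answer: 135/23

Derivation:
Let h_i = expected steps to first reach P from state i.
Boundary: h_P = 0.
First-step equations for the other states:
  h_Q = 1 + 4/15*h_P + 2/15*h_Q + 3/5*h_R
  h_R = 1 + 2/15*h_P + 1/3*h_Q + 8/15*h_R

Substituting h_P = 0 and rearranging gives the linear system (I - Q) h = 1:
  [13/15, -3/5] . (h_Q, h_R) = 1
  [-1/3, 7/15] . (h_Q, h_R) = 1

Solving yields:
  h_Q = 120/23
  h_R = 135/23

Starting state is R, so the expected hitting time is h_R = 135/23.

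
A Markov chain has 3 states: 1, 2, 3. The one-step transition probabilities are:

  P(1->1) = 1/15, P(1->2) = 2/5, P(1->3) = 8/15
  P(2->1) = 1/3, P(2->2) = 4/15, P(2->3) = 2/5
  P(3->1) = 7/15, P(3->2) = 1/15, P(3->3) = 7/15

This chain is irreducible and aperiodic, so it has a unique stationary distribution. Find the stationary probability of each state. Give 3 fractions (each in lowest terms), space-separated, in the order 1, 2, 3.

The stationary distribution satisfies pi = pi * P, i.e.:
  pi_1 = 1/15*pi_1 + 1/3*pi_2 + 7/15*pi_3
  pi_2 = 2/5*pi_1 + 4/15*pi_2 + 1/15*pi_3
  pi_3 = 8/15*pi_1 + 2/5*pi_2 + 7/15*pi_3
with normalization: pi_1 + pi_2 + pi_3 = 1.

Using the first 2 balance equations plus normalization, the linear system A*pi = b is:
  [-14/15, 1/3, 7/15] . pi = 0
  [2/5, -11/15, 1/15] . pi = 0
  [1, 1, 1] . pi = 1

Solving yields:
  pi_1 = 41/131
  pi_2 = 28/131
  pi_3 = 62/131

Verification (pi * P):
  41/131*1/15 + 28/131*1/3 + 62/131*7/15 = 41/131 = pi_1  (ok)
  41/131*2/5 + 28/131*4/15 + 62/131*1/15 = 28/131 = pi_2  (ok)
  41/131*8/15 + 28/131*2/5 + 62/131*7/15 = 62/131 = pi_3  (ok)

Answer: 41/131 28/131 62/131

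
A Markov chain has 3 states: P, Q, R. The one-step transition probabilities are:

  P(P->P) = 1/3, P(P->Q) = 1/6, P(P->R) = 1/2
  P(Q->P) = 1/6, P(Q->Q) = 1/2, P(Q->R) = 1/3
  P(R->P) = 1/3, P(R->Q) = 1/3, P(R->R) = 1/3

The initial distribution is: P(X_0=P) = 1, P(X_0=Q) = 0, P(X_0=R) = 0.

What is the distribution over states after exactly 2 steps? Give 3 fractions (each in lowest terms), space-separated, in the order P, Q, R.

Answer: 11/36 11/36 7/18

Derivation:
Propagating the distribution step by step (d_{t+1} = d_t * P):
d_0 = (P=1, Q=0, R=0)
  d_1[P] = 1*1/3 + 0*1/6 + 0*1/3 = 1/3
  d_1[Q] = 1*1/6 + 0*1/2 + 0*1/3 = 1/6
  d_1[R] = 1*1/2 + 0*1/3 + 0*1/3 = 1/2
d_1 = (P=1/3, Q=1/6, R=1/2)
  d_2[P] = 1/3*1/3 + 1/6*1/6 + 1/2*1/3 = 11/36
  d_2[Q] = 1/3*1/6 + 1/6*1/2 + 1/2*1/3 = 11/36
  d_2[R] = 1/3*1/2 + 1/6*1/3 + 1/2*1/3 = 7/18
d_2 = (P=11/36, Q=11/36, R=7/18)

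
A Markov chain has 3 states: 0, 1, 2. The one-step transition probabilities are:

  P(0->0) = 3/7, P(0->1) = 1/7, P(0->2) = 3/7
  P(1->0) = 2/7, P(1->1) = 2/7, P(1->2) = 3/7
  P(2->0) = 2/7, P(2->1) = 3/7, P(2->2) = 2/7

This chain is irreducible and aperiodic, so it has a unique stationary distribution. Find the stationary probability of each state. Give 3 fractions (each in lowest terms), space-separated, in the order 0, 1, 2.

Answer: 1/3 7/24 3/8

Derivation:
The stationary distribution satisfies pi = pi * P, i.e.:
  pi_0 = 3/7*pi_0 + 2/7*pi_1 + 2/7*pi_2
  pi_1 = 1/7*pi_0 + 2/7*pi_1 + 3/7*pi_2
  pi_2 = 3/7*pi_0 + 3/7*pi_1 + 2/7*pi_2
with normalization: pi_0 + pi_1 + pi_2 = 1.

Using the first 2 balance equations plus normalization, the linear system A*pi = b is:
  [-4/7, 2/7, 2/7] . pi = 0
  [1/7, -5/7, 3/7] . pi = 0
  [1, 1, 1] . pi = 1

Solving yields:
  pi_0 = 1/3
  pi_1 = 7/24
  pi_2 = 3/8

Verification (pi * P):
  1/3*3/7 + 7/24*2/7 + 3/8*2/7 = 1/3 = pi_0  (ok)
  1/3*1/7 + 7/24*2/7 + 3/8*3/7 = 7/24 = pi_1  (ok)
  1/3*3/7 + 7/24*3/7 + 3/8*2/7 = 3/8 = pi_2  (ok)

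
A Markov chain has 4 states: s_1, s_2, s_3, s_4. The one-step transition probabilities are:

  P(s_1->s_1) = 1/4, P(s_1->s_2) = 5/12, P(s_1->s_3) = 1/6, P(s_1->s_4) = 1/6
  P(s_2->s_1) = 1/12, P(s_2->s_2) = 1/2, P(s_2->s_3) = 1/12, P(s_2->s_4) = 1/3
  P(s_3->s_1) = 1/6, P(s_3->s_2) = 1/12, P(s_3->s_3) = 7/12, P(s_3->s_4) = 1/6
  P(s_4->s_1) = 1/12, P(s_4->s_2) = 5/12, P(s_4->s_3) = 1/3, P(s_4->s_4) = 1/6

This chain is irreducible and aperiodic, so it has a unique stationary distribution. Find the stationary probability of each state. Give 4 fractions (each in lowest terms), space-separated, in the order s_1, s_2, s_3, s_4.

Answer: 29/223 77/223 67/223 50/223

Derivation:
The stationary distribution satisfies pi = pi * P, i.e.:
  pi_s_1 = 1/4*pi_s_1 + 1/12*pi_s_2 + 1/6*pi_s_3 + 1/12*pi_s_4
  pi_s_2 = 5/12*pi_s_1 + 1/2*pi_s_2 + 1/12*pi_s_3 + 5/12*pi_s_4
  pi_s_3 = 1/6*pi_s_1 + 1/12*pi_s_2 + 7/12*pi_s_3 + 1/3*pi_s_4
  pi_s_4 = 1/6*pi_s_1 + 1/3*pi_s_2 + 1/6*pi_s_3 + 1/6*pi_s_4
with normalization: pi_s_1 + pi_s_2 + pi_s_3 + pi_s_4 = 1.

Using the first 3 balance equations plus normalization, the linear system A*pi = b is:
  [-3/4, 1/12, 1/6, 1/12] . pi = 0
  [5/12, -1/2, 1/12, 5/12] . pi = 0
  [1/6, 1/12, -5/12, 1/3] . pi = 0
  [1, 1, 1, 1] . pi = 1

Solving yields:
  pi_s_1 = 29/223
  pi_s_2 = 77/223
  pi_s_3 = 67/223
  pi_s_4 = 50/223

Verification (pi * P):
  29/223*1/4 + 77/223*1/12 + 67/223*1/6 + 50/223*1/12 = 29/223 = pi_s_1  (ok)
  29/223*5/12 + 77/223*1/2 + 67/223*1/12 + 50/223*5/12 = 77/223 = pi_s_2  (ok)
  29/223*1/6 + 77/223*1/12 + 67/223*7/12 + 50/223*1/3 = 67/223 = pi_s_3  (ok)
  29/223*1/6 + 77/223*1/3 + 67/223*1/6 + 50/223*1/6 = 50/223 = pi_s_4  (ok)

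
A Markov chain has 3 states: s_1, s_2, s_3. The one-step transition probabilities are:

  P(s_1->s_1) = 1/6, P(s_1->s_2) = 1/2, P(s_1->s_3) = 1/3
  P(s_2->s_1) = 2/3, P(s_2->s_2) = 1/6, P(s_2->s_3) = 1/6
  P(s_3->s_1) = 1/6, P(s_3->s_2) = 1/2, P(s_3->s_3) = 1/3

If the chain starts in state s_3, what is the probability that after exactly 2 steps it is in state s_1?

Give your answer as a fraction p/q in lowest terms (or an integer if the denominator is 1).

Answer: 5/12

Derivation:
Computing P^2 by repeated multiplication:
P^1 =
  s_1: [1/6, 1/2, 1/3]
  s_2: [2/3, 1/6, 1/6]
  s_3: [1/6, 1/2, 1/3]
P^2 =
  s_1: [5/12, 1/3, 1/4]
  s_2: [1/4, 4/9, 11/36]
  s_3: [5/12, 1/3, 1/4]

(P^2)[s_3 -> s_1] = 5/12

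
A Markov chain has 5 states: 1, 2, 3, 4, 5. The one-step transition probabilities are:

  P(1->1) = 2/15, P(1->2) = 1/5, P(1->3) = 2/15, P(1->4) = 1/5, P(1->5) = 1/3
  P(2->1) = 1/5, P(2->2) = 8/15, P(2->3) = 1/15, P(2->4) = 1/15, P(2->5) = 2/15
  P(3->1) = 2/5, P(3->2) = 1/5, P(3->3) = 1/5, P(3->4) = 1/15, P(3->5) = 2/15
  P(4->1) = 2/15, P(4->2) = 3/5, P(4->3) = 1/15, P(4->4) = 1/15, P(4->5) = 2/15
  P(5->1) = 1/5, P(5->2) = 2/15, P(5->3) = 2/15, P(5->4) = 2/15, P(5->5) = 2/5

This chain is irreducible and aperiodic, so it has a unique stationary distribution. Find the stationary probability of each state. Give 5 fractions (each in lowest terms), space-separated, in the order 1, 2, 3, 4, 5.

Answer: 6851/34015 2326/6803 3763/34015 3718/34015 8053/34015

Derivation:
The stationary distribution satisfies pi = pi * P, i.e.:
  pi_1 = 2/15*pi_1 + 1/5*pi_2 + 2/5*pi_3 + 2/15*pi_4 + 1/5*pi_5
  pi_2 = 1/5*pi_1 + 8/15*pi_2 + 1/5*pi_3 + 3/5*pi_4 + 2/15*pi_5
  pi_3 = 2/15*pi_1 + 1/15*pi_2 + 1/5*pi_3 + 1/15*pi_4 + 2/15*pi_5
  pi_4 = 1/5*pi_1 + 1/15*pi_2 + 1/15*pi_3 + 1/15*pi_4 + 2/15*pi_5
  pi_5 = 1/3*pi_1 + 2/15*pi_2 + 2/15*pi_3 + 2/15*pi_4 + 2/5*pi_5
with normalization: pi_1 + pi_2 + pi_3 + pi_4 + pi_5 = 1.

Using the first 4 balance equations plus normalization, the linear system A*pi = b is:
  [-13/15, 1/5, 2/5, 2/15, 1/5] . pi = 0
  [1/5, -7/15, 1/5, 3/5, 2/15] . pi = 0
  [2/15, 1/15, -4/5, 1/15, 2/15] . pi = 0
  [1/5, 1/15, 1/15, -14/15, 2/15] . pi = 0
  [1, 1, 1, 1, 1] . pi = 1

Solving yields:
  pi_1 = 6851/34015
  pi_2 = 2326/6803
  pi_3 = 3763/34015
  pi_4 = 3718/34015
  pi_5 = 8053/34015

Verification (pi * P):
  6851/34015*2/15 + 2326/6803*1/5 + 3763/34015*2/5 + 3718/34015*2/15 + 8053/34015*1/5 = 6851/34015 = pi_1  (ok)
  6851/34015*1/5 + 2326/6803*8/15 + 3763/34015*1/5 + 3718/34015*3/5 + 8053/34015*2/15 = 2326/6803 = pi_2  (ok)
  6851/34015*2/15 + 2326/6803*1/15 + 3763/34015*1/5 + 3718/34015*1/15 + 8053/34015*2/15 = 3763/34015 = pi_3  (ok)
  6851/34015*1/5 + 2326/6803*1/15 + 3763/34015*1/15 + 3718/34015*1/15 + 8053/34015*2/15 = 3718/34015 = pi_4  (ok)
  6851/34015*1/3 + 2326/6803*2/15 + 3763/34015*2/15 + 3718/34015*2/15 + 8053/34015*2/5 = 8053/34015 = pi_5  (ok)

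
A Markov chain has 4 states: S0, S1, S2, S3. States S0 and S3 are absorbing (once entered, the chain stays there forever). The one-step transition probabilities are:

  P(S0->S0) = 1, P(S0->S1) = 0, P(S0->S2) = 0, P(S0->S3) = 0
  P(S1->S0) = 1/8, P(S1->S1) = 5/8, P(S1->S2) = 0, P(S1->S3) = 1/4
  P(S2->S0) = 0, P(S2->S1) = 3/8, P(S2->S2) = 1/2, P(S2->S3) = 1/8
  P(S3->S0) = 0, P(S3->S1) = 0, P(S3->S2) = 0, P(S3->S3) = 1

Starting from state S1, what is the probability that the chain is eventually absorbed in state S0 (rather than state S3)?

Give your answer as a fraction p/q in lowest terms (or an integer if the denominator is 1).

Answer: 1/3

Derivation:
Let a_i = P(absorbed in S0 | start in state i).
Boundary conditions: a_S0 = 1, a_S3 = 0.
For each transient state i, a_i = sum_j P(i->j) * a_j:
  a_S1 = 1/8*a_S0 + 5/8*a_S1 + 0*a_S2 + 1/4*a_S3
  a_S2 = 0*a_S0 + 3/8*a_S1 + 1/2*a_S2 + 1/8*a_S3

Substituting a_S0 = 1 and a_S3 = 0, rearrange to (I - Q) a = r where r[i] = P(i -> S0):
  [3/8, 0] . (a_S1, a_S2) = 1/8
  [-3/8, 1/2] . (a_S1, a_S2) = 0

Solving yields:
  a_S1 = 1/3
  a_S2 = 1/4

Starting state is S1, so the absorption probability is a_S1 = 1/3.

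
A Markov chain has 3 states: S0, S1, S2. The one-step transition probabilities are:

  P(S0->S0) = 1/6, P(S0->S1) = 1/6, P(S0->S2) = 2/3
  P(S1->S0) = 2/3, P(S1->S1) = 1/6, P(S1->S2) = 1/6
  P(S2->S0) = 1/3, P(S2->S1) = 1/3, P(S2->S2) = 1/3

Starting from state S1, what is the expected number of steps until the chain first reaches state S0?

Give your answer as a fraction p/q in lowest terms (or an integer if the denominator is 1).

Let h_i = expected steps to first reach S0 from state i.
Boundary: h_S0 = 0.
First-step equations for the other states:
  h_S1 = 1 + 2/3*h_S0 + 1/6*h_S1 + 1/6*h_S2
  h_S2 = 1 + 1/3*h_S0 + 1/3*h_S1 + 1/3*h_S2

Substituting h_S0 = 0 and rearranging gives the linear system (I - Q) h = 1:
  [5/6, -1/6] . (h_S1, h_S2) = 1
  [-1/3, 2/3] . (h_S1, h_S2) = 1

Solving yields:
  h_S1 = 5/3
  h_S2 = 7/3

Starting state is S1, so the expected hitting time is h_S1 = 5/3.

Answer: 5/3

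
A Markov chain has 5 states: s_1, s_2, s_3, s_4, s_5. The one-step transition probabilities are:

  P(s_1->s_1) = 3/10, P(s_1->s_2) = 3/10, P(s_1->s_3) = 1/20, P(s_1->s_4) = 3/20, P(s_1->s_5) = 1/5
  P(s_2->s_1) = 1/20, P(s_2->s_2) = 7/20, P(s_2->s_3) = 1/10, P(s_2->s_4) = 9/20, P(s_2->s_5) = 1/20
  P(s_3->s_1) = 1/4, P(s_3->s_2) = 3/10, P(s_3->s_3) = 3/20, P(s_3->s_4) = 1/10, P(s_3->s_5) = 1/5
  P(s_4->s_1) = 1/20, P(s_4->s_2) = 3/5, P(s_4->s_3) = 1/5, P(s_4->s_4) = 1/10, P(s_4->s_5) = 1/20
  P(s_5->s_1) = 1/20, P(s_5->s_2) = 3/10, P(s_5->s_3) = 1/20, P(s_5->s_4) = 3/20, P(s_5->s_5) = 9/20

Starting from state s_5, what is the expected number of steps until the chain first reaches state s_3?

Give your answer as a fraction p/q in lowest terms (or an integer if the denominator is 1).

Answer: 1210/131

Derivation:
Let h_i = expected steps to first reach s_3 from state i.
Boundary: h_s_3 = 0.
First-step equations for the other states:
  h_s_1 = 1 + 3/10*h_s_1 + 3/10*h_s_2 + 1/20*h_s_3 + 3/20*h_s_4 + 1/5*h_s_5
  h_s_2 = 1 + 1/20*h_s_1 + 7/20*h_s_2 + 1/10*h_s_3 + 9/20*h_s_4 + 1/20*h_s_5
  h_s_4 = 1 + 1/20*h_s_1 + 3/5*h_s_2 + 1/5*h_s_3 + 1/10*h_s_4 + 1/20*h_s_5
  h_s_5 = 1 + 1/20*h_s_1 + 3/10*h_s_2 + 1/20*h_s_3 + 3/20*h_s_4 + 9/20*h_s_5

Substituting h_s_3 = 0 and rearranging gives the linear system (I - Q) h = 1:
  [7/10, -3/10, -3/20, -1/5] . (h_s_1, h_s_2, h_s_4, h_s_5) = 1
  [-1/20, 13/20, -9/20, -1/20] . (h_s_1, h_s_2, h_s_4, h_s_5) = 1
  [-1/20, -3/5, 9/10, -1/20] . (h_s_1, h_s_2, h_s_4, h_s_5) = 1
  [-1/20, -3/10, -3/20, 11/20] . (h_s_1, h_s_2, h_s_4, h_s_5) = 1

Solving yields:
  h_s_1 = 1210/131
  h_s_2 = 1080/131
  h_s_4 = 1000/131
  h_s_5 = 1210/131

Starting state is s_5, so the expected hitting time is h_s_5 = 1210/131.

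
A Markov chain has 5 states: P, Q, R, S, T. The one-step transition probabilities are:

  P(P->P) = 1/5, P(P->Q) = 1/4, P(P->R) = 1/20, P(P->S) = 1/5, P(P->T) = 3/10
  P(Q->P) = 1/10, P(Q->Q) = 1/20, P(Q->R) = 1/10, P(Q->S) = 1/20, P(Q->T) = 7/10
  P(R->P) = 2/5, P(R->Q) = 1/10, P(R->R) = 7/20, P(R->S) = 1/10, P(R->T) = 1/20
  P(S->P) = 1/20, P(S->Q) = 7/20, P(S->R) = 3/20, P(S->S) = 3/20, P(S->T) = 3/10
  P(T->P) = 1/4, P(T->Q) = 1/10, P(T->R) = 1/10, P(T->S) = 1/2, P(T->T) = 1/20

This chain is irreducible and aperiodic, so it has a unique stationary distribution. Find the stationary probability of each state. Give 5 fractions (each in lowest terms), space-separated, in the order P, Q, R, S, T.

Answer: 2018/10699 11347/64194 2911/21398 4905/21398 17291/64194

Derivation:
The stationary distribution satisfies pi = pi * P, i.e.:
  pi_P = 1/5*pi_P + 1/10*pi_Q + 2/5*pi_R + 1/20*pi_S + 1/4*pi_T
  pi_Q = 1/4*pi_P + 1/20*pi_Q + 1/10*pi_R + 7/20*pi_S + 1/10*pi_T
  pi_R = 1/20*pi_P + 1/10*pi_Q + 7/20*pi_R + 3/20*pi_S + 1/10*pi_T
  pi_S = 1/5*pi_P + 1/20*pi_Q + 1/10*pi_R + 3/20*pi_S + 1/2*pi_T
  pi_T = 3/10*pi_P + 7/10*pi_Q + 1/20*pi_R + 3/10*pi_S + 1/20*pi_T
with normalization: pi_P + pi_Q + pi_R + pi_S + pi_T = 1.

Using the first 4 balance equations plus normalization, the linear system A*pi = b is:
  [-4/5, 1/10, 2/5, 1/20, 1/4] . pi = 0
  [1/4, -19/20, 1/10, 7/20, 1/10] . pi = 0
  [1/20, 1/10, -13/20, 3/20, 1/10] . pi = 0
  [1/5, 1/20, 1/10, -17/20, 1/2] . pi = 0
  [1, 1, 1, 1, 1] . pi = 1

Solving yields:
  pi_P = 2018/10699
  pi_Q = 11347/64194
  pi_R = 2911/21398
  pi_S = 4905/21398
  pi_T = 17291/64194

Verification (pi * P):
  2018/10699*1/5 + 11347/64194*1/10 + 2911/21398*2/5 + 4905/21398*1/20 + 17291/64194*1/4 = 2018/10699 = pi_P  (ok)
  2018/10699*1/4 + 11347/64194*1/20 + 2911/21398*1/10 + 4905/21398*7/20 + 17291/64194*1/10 = 11347/64194 = pi_Q  (ok)
  2018/10699*1/20 + 11347/64194*1/10 + 2911/21398*7/20 + 4905/21398*3/20 + 17291/64194*1/10 = 2911/21398 = pi_R  (ok)
  2018/10699*1/5 + 11347/64194*1/20 + 2911/21398*1/10 + 4905/21398*3/20 + 17291/64194*1/2 = 4905/21398 = pi_S  (ok)
  2018/10699*3/10 + 11347/64194*7/10 + 2911/21398*1/20 + 4905/21398*3/10 + 17291/64194*1/20 = 17291/64194 = pi_T  (ok)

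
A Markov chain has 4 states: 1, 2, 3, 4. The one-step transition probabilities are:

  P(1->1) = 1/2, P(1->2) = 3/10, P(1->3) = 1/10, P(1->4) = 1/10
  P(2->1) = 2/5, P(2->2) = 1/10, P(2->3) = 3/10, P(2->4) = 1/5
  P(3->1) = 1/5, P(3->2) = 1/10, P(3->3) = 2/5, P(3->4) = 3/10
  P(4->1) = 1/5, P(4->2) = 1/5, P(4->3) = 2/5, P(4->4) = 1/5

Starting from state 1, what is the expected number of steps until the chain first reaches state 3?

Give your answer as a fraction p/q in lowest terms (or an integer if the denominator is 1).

Let h_i = expected steps to first reach 3 from state i.
Boundary: h_3 = 0.
First-step equations for the other states:
  h_1 = 1 + 1/2*h_1 + 3/10*h_2 + 1/10*h_3 + 1/10*h_4
  h_2 = 1 + 2/5*h_1 + 1/10*h_2 + 3/10*h_3 + 1/5*h_4
  h_4 = 1 + 1/5*h_1 + 1/5*h_2 + 2/5*h_3 + 1/5*h_4

Substituting h_3 = 0 and rearranging gives the linear system (I - Q) h = 1:
  [1/2, -3/10, -1/10] . (h_1, h_2, h_4) = 1
  [-2/5, 9/10, -1/5] . (h_1, h_2, h_4) = 1
  [-1/5, -1/5, 4/5] . (h_1, h_2, h_4) = 1

Solving yields:
  h_1 = 545/103
  h_2 = 440/103
  h_4 = 375/103

Starting state is 1, so the expected hitting time is h_1 = 545/103.

Answer: 545/103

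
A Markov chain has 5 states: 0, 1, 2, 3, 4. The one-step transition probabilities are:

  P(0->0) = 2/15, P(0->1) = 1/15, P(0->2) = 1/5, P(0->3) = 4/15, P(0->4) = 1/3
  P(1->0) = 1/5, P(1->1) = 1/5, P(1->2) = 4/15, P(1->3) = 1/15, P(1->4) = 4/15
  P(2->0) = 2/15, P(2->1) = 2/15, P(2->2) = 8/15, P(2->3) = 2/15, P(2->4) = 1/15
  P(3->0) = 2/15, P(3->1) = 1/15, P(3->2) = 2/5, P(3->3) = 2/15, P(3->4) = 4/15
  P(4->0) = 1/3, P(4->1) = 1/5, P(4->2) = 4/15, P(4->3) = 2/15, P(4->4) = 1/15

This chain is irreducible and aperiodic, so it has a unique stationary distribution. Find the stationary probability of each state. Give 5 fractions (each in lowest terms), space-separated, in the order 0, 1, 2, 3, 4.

The stationary distribution satisfies pi = pi * P, i.e.:
  pi_0 = 2/15*pi_0 + 1/5*pi_1 + 2/15*pi_2 + 2/15*pi_3 + 1/3*pi_4
  pi_1 = 1/15*pi_0 + 1/5*pi_1 + 2/15*pi_2 + 1/15*pi_3 + 1/5*pi_4
  pi_2 = 1/5*pi_0 + 4/15*pi_1 + 8/15*pi_2 + 2/5*pi_3 + 4/15*pi_4
  pi_3 = 4/15*pi_0 + 1/15*pi_1 + 2/15*pi_2 + 2/15*pi_3 + 2/15*pi_4
  pi_4 = 1/3*pi_0 + 4/15*pi_1 + 1/15*pi_2 + 4/15*pi_3 + 1/15*pi_4
with normalization: pi_0 + pi_1 + pi_2 + pi_3 + pi_4 = 1.

Using the first 4 balance equations plus normalization, the linear system A*pi = b is:
  [-13/15, 1/5, 2/15, 2/15, 1/3] . pi = 0
  [1/15, -4/5, 2/15, 1/15, 1/5] . pi = 0
  [1/5, 4/15, -7/15, 2/5, 4/15] . pi = 0
  [4/15, 1/15, 2/15, -13/15, 2/15] . pi = 0
  [1, 1, 1, 1, 1] . pi = 1

Solving yields:
  pi_0 = 645/3664
  pi_1 = 483/3664
  pi_2 = 4117/10992
  pi_3 = 1627/10992
  pi_4 = 233/1374

Verification (pi * P):
  645/3664*2/15 + 483/3664*1/5 + 4117/10992*2/15 + 1627/10992*2/15 + 233/1374*1/3 = 645/3664 = pi_0  (ok)
  645/3664*1/15 + 483/3664*1/5 + 4117/10992*2/15 + 1627/10992*1/15 + 233/1374*1/5 = 483/3664 = pi_1  (ok)
  645/3664*1/5 + 483/3664*4/15 + 4117/10992*8/15 + 1627/10992*2/5 + 233/1374*4/15 = 4117/10992 = pi_2  (ok)
  645/3664*4/15 + 483/3664*1/15 + 4117/10992*2/15 + 1627/10992*2/15 + 233/1374*2/15 = 1627/10992 = pi_3  (ok)
  645/3664*1/3 + 483/3664*4/15 + 4117/10992*1/15 + 1627/10992*4/15 + 233/1374*1/15 = 233/1374 = pi_4  (ok)

Answer: 645/3664 483/3664 4117/10992 1627/10992 233/1374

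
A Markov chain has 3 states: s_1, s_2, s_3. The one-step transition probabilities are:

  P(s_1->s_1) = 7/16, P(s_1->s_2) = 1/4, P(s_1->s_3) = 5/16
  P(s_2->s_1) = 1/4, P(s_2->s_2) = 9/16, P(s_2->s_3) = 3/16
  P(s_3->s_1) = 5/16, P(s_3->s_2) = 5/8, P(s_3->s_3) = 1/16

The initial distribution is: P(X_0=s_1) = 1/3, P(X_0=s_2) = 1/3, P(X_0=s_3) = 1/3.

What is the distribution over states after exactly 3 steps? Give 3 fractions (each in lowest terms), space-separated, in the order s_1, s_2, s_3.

Answer: 3977/12288 5825/12288 1243/6144

Derivation:
Propagating the distribution step by step (d_{t+1} = d_t * P):
d_0 = (s_1=1/3, s_2=1/3, s_3=1/3)
  d_1[s_1] = 1/3*7/16 + 1/3*1/4 + 1/3*5/16 = 1/3
  d_1[s_2] = 1/3*1/4 + 1/3*9/16 + 1/3*5/8 = 23/48
  d_1[s_3] = 1/3*5/16 + 1/3*3/16 + 1/3*1/16 = 3/16
d_1 = (s_1=1/3, s_2=23/48, s_3=3/16)
  d_2[s_1] = 1/3*7/16 + 23/48*1/4 + 3/16*5/16 = 83/256
  d_2[s_2] = 1/3*1/4 + 23/48*9/16 + 3/16*5/8 = 361/768
  d_2[s_3] = 1/3*5/16 + 23/48*3/16 + 3/16*1/16 = 79/384
d_2 = (s_1=83/256, s_2=361/768, s_3=79/384)
  d_3[s_1] = 83/256*7/16 + 361/768*1/4 + 79/384*5/16 = 3977/12288
  d_3[s_2] = 83/256*1/4 + 361/768*9/16 + 79/384*5/8 = 5825/12288
  d_3[s_3] = 83/256*5/16 + 361/768*3/16 + 79/384*1/16 = 1243/6144
d_3 = (s_1=3977/12288, s_2=5825/12288, s_3=1243/6144)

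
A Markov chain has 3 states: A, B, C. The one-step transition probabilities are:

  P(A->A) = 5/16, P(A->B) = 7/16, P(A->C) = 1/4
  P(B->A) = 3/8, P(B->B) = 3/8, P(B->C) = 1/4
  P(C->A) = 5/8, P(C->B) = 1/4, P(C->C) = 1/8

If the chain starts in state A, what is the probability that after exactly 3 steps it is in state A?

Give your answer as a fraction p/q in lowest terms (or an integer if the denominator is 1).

Computing P^3 by repeated multiplication:
P^1 =
  A: [5/16, 7/16, 1/4]
  B: [3/8, 3/8, 1/4]
  C: [5/8, 1/4, 1/8]
P^2 =
  A: [107/256, 93/256, 7/32]
  B: [53/128, 47/128, 7/32]
  C: [47/128, 51/128, 15/64]
P^3 =
  A: [1653/4096, 1531/4096, 57/256]
  B: [827/2048, 765/2048, 57/256]
  C: [841/2048, 755/2048, 113/512]

(P^3)[A -> A] = 1653/4096

Answer: 1653/4096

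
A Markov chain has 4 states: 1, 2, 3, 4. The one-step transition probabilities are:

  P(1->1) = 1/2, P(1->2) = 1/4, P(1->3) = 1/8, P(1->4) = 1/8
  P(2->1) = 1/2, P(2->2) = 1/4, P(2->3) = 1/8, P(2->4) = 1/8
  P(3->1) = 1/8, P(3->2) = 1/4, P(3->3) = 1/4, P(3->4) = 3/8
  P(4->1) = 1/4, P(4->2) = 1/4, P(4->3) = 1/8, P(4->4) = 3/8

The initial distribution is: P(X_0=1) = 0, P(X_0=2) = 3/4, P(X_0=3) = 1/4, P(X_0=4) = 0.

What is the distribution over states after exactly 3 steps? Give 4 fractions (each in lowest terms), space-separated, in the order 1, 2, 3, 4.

Propagating the distribution step by step (d_{t+1} = d_t * P):
d_0 = (1=0, 2=3/4, 3=1/4, 4=0)
  d_1[1] = 0*1/2 + 3/4*1/2 + 1/4*1/8 + 0*1/4 = 13/32
  d_1[2] = 0*1/4 + 3/4*1/4 + 1/4*1/4 + 0*1/4 = 1/4
  d_1[3] = 0*1/8 + 3/4*1/8 + 1/4*1/4 + 0*1/8 = 5/32
  d_1[4] = 0*1/8 + 3/4*1/8 + 1/4*3/8 + 0*3/8 = 3/16
d_1 = (1=13/32, 2=1/4, 3=5/32, 4=3/16)
  d_2[1] = 13/32*1/2 + 1/4*1/2 + 5/32*1/8 + 3/16*1/4 = 101/256
  d_2[2] = 13/32*1/4 + 1/4*1/4 + 5/32*1/4 + 3/16*1/4 = 1/4
  d_2[3] = 13/32*1/8 + 1/4*1/8 + 5/32*1/4 + 3/16*1/8 = 37/256
  d_2[4] = 13/32*1/8 + 1/4*1/8 + 5/32*3/8 + 3/16*3/8 = 27/128
d_2 = (1=101/256, 2=1/4, 3=37/256, 4=27/128)
  d_3[1] = 101/256*1/2 + 1/4*1/2 + 37/256*1/8 + 27/128*1/4 = 805/2048
  d_3[2] = 101/256*1/4 + 1/4*1/4 + 37/256*1/4 + 27/128*1/4 = 1/4
  d_3[3] = 101/256*1/8 + 1/4*1/8 + 37/256*1/4 + 27/128*1/8 = 293/2048
  d_3[4] = 101/256*1/8 + 1/4*1/8 + 37/256*3/8 + 27/128*3/8 = 219/1024
d_3 = (1=805/2048, 2=1/4, 3=293/2048, 4=219/1024)

Answer: 805/2048 1/4 293/2048 219/1024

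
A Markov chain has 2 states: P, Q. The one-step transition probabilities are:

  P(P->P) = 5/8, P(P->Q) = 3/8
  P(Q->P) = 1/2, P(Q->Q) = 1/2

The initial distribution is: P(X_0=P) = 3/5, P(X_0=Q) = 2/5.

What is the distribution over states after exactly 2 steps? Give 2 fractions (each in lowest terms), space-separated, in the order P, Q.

Answer: 183/320 137/320

Derivation:
Propagating the distribution step by step (d_{t+1} = d_t * P):
d_0 = (P=3/5, Q=2/5)
  d_1[P] = 3/5*5/8 + 2/5*1/2 = 23/40
  d_1[Q] = 3/5*3/8 + 2/5*1/2 = 17/40
d_1 = (P=23/40, Q=17/40)
  d_2[P] = 23/40*5/8 + 17/40*1/2 = 183/320
  d_2[Q] = 23/40*3/8 + 17/40*1/2 = 137/320
d_2 = (P=183/320, Q=137/320)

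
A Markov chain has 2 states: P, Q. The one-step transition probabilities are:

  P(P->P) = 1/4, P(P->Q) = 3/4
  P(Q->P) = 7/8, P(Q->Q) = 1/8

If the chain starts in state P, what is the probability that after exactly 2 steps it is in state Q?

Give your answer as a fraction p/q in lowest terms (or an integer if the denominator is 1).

Computing P^2 by repeated multiplication:
P^1 =
  P: [1/4, 3/4]
  Q: [7/8, 1/8]
P^2 =
  P: [23/32, 9/32]
  Q: [21/64, 43/64]

(P^2)[P -> Q] = 9/32

Answer: 9/32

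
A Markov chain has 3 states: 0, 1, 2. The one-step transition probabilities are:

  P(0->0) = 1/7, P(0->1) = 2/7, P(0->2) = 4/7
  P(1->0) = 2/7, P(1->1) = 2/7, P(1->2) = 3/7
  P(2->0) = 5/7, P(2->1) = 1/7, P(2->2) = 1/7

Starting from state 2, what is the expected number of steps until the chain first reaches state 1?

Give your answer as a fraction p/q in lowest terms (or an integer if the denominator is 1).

Let h_i = expected steps to first reach 1 from state i.
Boundary: h_1 = 0.
First-step equations for the other states:
  h_0 = 1 + 1/7*h_0 + 2/7*h_1 + 4/7*h_2
  h_2 = 1 + 5/7*h_0 + 1/7*h_1 + 1/7*h_2

Substituting h_1 = 0 and rearranging gives the linear system (I - Q) h = 1:
  [6/7, -4/7] . (h_0, h_2) = 1
  [-5/7, 6/7] . (h_0, h_2) = 1

Solving yields:
  h_0 = 35/8
  h_2 = 77/16

Starting state is 2, so the expected hitting time is h_2 = 77/16.

Answer: 77/16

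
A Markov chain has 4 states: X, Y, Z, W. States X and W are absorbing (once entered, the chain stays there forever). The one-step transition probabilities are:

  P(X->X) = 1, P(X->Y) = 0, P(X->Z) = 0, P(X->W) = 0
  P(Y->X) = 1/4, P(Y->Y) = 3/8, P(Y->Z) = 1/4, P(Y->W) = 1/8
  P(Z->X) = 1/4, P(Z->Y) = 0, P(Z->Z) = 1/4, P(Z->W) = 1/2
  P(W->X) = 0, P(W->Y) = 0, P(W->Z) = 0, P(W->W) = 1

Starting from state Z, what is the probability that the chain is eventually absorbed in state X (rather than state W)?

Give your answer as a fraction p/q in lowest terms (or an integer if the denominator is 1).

Let a_i = P(absorbed in X | start in state i).
Boundary conditions: a_X = 1, a_W = 0.
For each transient state i, a_i = sum_j P(i->j) * a_j:
  a_Y = 1/4*a_X + 3/8*a_Y + 1/4*a_Z + 1/8*a_W
  a_Z = 1/4*a_X + 0*a_Y + 1/4*a_Z + 1/2*a_W

Substituting a_X = 1 and a_W = 0, rearrange to (I - Q) a = r where r[i] = P(i -> X):
  [5/8, -1/4] . (a_Y, a_Z) = 1/4
  [0, 3/4] . (a_Y, a_Z) = 1/4

Solving yields:
  a_Y = 8/15
  a_Z = 1/3

Starting state is Z, so the absorption probability is a_Z = 1/3.

Answer: 1/3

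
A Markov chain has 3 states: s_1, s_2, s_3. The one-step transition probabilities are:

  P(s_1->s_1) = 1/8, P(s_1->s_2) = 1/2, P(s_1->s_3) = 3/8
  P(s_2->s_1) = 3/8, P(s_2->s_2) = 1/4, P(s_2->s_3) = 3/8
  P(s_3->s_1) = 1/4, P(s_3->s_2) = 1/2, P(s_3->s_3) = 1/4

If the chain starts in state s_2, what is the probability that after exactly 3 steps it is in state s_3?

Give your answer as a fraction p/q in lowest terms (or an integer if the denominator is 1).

Answer: 171/512

Derivation:
Computing P^3 by repeated multiplication:
P^1 =
  s_1: [1/8, 1/2, 3/8]
  s_2: [3/8, 1/4, 3/8]
  s_3: [1/4, 1/2, 1/4]
P^2 =
  s_1: [19/64, 3/8, 21/64]
  s_2: [15/64, 7/16, 21/64]
  s_3: [9/32, 3/8, 11/32]
P^3 =
  s_1: [133/512, 13/32, 171/512]
  s_2: [141/512, 25/64, 171/512]
  s_3: [67/256, 13/32, 85/256]

(P^3)[s_2 -> s_3] = 171/512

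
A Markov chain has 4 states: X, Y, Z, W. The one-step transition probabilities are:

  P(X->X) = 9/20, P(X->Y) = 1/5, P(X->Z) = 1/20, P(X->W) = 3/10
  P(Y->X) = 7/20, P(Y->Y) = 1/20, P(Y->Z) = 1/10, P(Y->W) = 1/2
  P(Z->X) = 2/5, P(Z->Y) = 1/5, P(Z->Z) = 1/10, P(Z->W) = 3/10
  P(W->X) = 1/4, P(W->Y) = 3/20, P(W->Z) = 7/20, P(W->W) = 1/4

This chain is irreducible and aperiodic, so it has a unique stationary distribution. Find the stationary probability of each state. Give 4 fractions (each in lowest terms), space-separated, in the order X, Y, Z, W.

Answer: 3356/9253 78/487 1489/9253 154/487

Derivation:
The stationary distribution satisfies pi = pi * P, i.e.:
  pi_X = 9/20*pi_X + 7/20*pi_Y + 2/5*pi_Z + 1/4*pi_W
  pi_Y = 1/5*pi_X + 1/20*pi_Y + 1/5*pi_Z + 3/20*pi_W
  pi_Z = 1/20*pi_X + 1/10*pi_Y + 1/10*pi_Z + 7/20*pi_W
  pi_W = 3/10*pi_X + 1/2*pi_Y + 3/10*pi_Z + 1/4*pi_W
with normalization: pi_X + pi_Y + pi_Z + pi_W = 1.

Using the first 3 balance equations plus normalization, the linear system A*pi = b is:
  [-11/20, 7/20, 2/5, 1/4] . pi = 0
  [1/5, -19/20, 1/5, 3/20] . pi = 0
  [1/20, 1/10, -9/10, 7/20] . pi = 0
  [1, 1, 1, 1] . pi = 1

Solving yields:
  pi_X = 3356/9253
  pi_Y = 78/487
  pi_Z = 1489/9253
  pi_W = 154/487

Verification (pi * P):
  3356/9253*9/20 + 78/487*7/20 + 1489/9253*2/5 + 154/487*1/4 = 3356/9253 = pi_X  (ok)
  3356/9253*1/5 + 78/487*1/20 + 1489/9253*1/5 + 154/487*3/20 = 78/487 = pi_Y  (ok)
  3356/9253*1/20 + 78/487*1/10 + 1489/9253*1/10 + 154/487*7/20 = 1489/9253 = pi_Z  (ok)
  3356/9253*3/10 + 78/487*1/2 + 1489/9253*3/10 + 154/487*1/4 = 154/487 = pi_W  (ok)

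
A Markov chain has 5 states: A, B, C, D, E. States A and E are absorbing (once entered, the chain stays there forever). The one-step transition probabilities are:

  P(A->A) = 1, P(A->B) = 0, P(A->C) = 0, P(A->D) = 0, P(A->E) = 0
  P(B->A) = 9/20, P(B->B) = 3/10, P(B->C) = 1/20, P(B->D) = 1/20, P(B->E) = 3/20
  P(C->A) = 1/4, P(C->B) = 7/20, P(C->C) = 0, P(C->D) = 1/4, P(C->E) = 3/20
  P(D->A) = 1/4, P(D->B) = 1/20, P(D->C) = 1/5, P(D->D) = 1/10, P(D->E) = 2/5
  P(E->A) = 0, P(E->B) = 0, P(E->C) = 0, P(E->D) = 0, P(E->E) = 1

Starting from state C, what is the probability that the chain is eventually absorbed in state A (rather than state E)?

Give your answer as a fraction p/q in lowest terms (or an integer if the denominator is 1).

Let a_i = P(absorbed in A | start in state i).
Boundary conditions: a_A = 1, a_E = 0.
For each transient state i, a_i = sum_j P(i->j) * a_j:
  a_B = 9/20*a_A + 3/10*a_B + 1/20*a_C + 1/20*a_D + 3/20*a_E
  a_C = 1/4*a_A + 7/20*a_B + 0*a_C + 1/4*a_D + 3/20*a_E
  a_D = 1/4*a_A + 1/20*a_B + 1/5*a_C + 1/10*a_D + 2/5*a_E

Substituting a_A = 1 and a_E = 0, rearrange to (I - Q) a = r where r[i] = P(i -> A):
  [7/10, -1/20, -1/20] . (a_B, a_C, a_D) = 9/20
  [-7/20, 1, -1/4] . (a_B, a_C, a_D) = 1/4
  [-1/20, -1/5, 9/10] . (a_B, a_C, a_D) = 1/4

Solving yields:
  a_B = 3295/4581
  a_C = 2819/4581
  a_D = 694/1527

Starting state is C, so the absorption probability is a_C = 2819/4581.

Answer: 2819/4581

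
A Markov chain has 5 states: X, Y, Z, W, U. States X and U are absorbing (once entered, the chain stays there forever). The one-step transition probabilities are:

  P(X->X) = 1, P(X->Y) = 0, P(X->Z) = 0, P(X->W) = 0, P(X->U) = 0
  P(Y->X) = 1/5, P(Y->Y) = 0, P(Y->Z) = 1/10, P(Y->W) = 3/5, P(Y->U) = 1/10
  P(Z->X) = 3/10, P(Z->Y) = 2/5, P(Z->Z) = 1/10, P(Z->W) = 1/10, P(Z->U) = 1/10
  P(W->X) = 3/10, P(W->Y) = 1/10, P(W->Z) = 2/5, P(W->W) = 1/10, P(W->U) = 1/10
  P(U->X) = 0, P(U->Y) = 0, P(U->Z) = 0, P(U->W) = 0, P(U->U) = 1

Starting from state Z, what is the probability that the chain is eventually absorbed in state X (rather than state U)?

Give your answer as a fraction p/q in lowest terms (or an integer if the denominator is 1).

Answer: 428/583

Derivation:
Let a_i = P(absorbed in X | start in state i).
Boundary conditions: a_X = 1, a_U = 0.
For each transient state i, a_i = sum_j P(i->j) * a_j:
  a_Y = 1/5*a_X + 0*a_Y + 1/10*a_Z + 3/5*a_W + 1/10*a_U
  a_Z = 3/10*a_X + 2/5*a_Y + 1/10*a_Z + 1/10*a_W + 1/10*a_U
  a_W = 3/10*a_X + 1/10*a_Y + 2/5*a_Z + 1/10*a_W + 1/10*a_U

Substituting a_X = 1 and a_U = 0, rearrange to (I - Q) a = r where r[i] = P(i -> X):
  [1, -1/10, -3/5] . (a_Y, a_Z, a_W) = 1/5
  [-2/5, 9/10, -1/10] . (a_Y, a_Z, a_W) = 3/10
  [-1/10, -2/5, 9/10] . (a_Y, a_Z, a_W) = 3/10

Solving yields:
  a_Y = 38/53
  a_Z = 428/583
  a_W = 431/583

Starting state is Z, so the absorption probability is a_Z = 428/583.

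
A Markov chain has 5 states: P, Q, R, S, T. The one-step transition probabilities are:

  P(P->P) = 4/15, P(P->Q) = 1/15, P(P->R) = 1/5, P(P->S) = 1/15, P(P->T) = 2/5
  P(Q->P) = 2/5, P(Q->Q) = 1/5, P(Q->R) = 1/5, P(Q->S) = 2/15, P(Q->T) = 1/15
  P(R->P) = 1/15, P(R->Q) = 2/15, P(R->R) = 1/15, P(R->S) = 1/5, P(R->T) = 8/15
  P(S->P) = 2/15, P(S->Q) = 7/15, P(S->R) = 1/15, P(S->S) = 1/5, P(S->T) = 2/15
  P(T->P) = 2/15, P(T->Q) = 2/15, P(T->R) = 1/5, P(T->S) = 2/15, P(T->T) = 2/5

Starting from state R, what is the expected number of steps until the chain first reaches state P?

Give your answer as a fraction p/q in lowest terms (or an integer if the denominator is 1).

Let h_i = expected steps to first reach P from state i.
Boundary: h_P = 0.
First-step equations for the other states:
  h_Q = 1 + 2/5*h_P + 1/5*h_Q + 1/5*h_R + 2/15*h_S + 1/15*h_T
  h_R = 1 + 1/15*h_P + 2/15*h_Q + 1/15*h_R + 1/5*h_S + 8/15*h_T
  h_S = 1 + 2/15*h_P + 7/15*h_Q + 1/15*h_R + 1/5*h_S + 2/15*h_T
  h_T = 1 + 2/15*h_P + 2/15*h_Q + 1/5*h_R + 2/15*h_S + 2/5*h_T

Substituting h_P = 0 and rearranging gives the linear system (I - Q) h = 1:
  [4/5, -1/5, -2/15, -1/15] . (h_Q, h_R, h_S, h_T) = 1
  [-2/15, 14/15, -1/5, -8/15] . (h_Q, h_R, h_S, h_T) = 1
  [-7/15, -1/15, 4/5, -2/15] . (h_Q, h_R, h_S, h_T) = 1
  [-2/15, -1/5, -2/15, 3/5] . (h_Q, h_R, h_S, h_T) = 1

Solving yields:
  h_Q = 2250/553
  h_R = 3315/553
  h_S = 2805/553
  h_T = 450/79

Starting state is R, so the expected hitting time is h_R = 3315/553.

Answer: 3315/553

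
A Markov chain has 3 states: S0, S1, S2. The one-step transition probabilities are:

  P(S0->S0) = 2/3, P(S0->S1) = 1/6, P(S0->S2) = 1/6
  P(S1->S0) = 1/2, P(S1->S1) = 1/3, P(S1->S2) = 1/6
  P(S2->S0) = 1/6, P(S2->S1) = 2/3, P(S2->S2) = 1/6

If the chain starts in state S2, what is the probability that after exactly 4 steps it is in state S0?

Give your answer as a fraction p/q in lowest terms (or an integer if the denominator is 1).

Computing P^4 by repeated multiplication:
P^1 =
  S0: [2/3, 1/6, 1/6]
  S1: [1/2, 1/3, 1/6]
  S2: [1/6, 2/3, 1/6]
P^2 =
  S0: [5/9, 5/18, 1/6]
  S1: [19/36, 11/36, 1/6]
  S2: [17/36, 13/36, 1/6]
P^3 =
  S0: [29/54, 8/27, 1/6]
  S1: [115/216, 65/216, 1/6]
  S2: [113/216, 67/216, 1/6]
P^4 =
  S0: [173/324, 97/324, 1/6]
  S1: [691/1296, 389/1296, 1/6]
  S2: [689/1296, 391/1296, 1/6]

(P^4)[S2 -> S0] = 689/1296

Answer: 689/1296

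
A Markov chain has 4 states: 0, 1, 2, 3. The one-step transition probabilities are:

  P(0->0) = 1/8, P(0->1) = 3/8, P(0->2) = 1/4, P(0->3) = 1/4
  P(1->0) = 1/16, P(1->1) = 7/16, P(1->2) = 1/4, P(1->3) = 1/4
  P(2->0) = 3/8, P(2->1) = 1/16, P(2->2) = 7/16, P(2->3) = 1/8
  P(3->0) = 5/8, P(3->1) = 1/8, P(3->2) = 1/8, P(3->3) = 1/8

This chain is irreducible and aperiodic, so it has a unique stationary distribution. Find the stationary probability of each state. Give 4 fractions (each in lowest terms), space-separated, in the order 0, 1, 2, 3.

The stationary distribution satisfies pi = pi * P, i.e.:
  pi_0 = 1/8*pi_0 + 1/16*pi_1 + 3/8*pi_2 + 5/8*pi_3
  pi_1 = 3/8*pi_0 + 7/16*pi_1 + 1/16*pi_2 + 1/8*pi_3
  pi_2 = 1/4*pi_0 + 1/4*pi_1 + 7/16*pi_2 + 1/8*pi_3
  pi_3 = 1/4*pi_0 + 1/4*pi_1 + 1/8*pi_2 + 1/8*pi_3
with normalization: pi_0 + pi_1 + pi_2 + pi_3 = 1.

Using the first 3 balance equations plus normalization, the linear system A*pi = b is:
  [-7/8, 1/16, 3/8, 5/8] . pi = 0
  [3/8, -9/16, 1/16, 1/8] . pi = 0
  [1/4, 1/4, -9/16, 1/8] . pi = 0
  [1, 1, 1, 1] . pi = 1

Solving yields:
  pi_0 = 473/1725
  pi_1 = 442/1725
  pi_2 = 32/115
  pi_3 = 22/115

Verification (pi * P):
  473/1725*1/8 + 442/1725*1/16 + 32/115*3/8 + 22/115*5/8 = 473/1725 = pi_0  (ok)
  473/1725*3/8 + 442/1725*7/16 + 32/115*1/16 + 22/115*1/8 = 442/1725 = pi_1  (ok)
  473/1725*1/4 + 442/1725*1/4 + 32/115*7/16 + 22/115*1/8 = 32/115 = pi_2  (ok)
  473/1725*1/4 + 442/1725*1/4 + 32/115*1/8 + 22/115*1/8 = 22/115 = pi_3  (ok)

Answer: 473/1725 442/1725 32/115 22/115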